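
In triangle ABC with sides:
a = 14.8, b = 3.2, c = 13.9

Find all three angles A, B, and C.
Law of cosines for each angle (a² = 219.04, b² = 10.24, c² = 193.21):
cos(A) = (b² + c² − a²)/(2bc) = (10.24 + 193.21 − 219.04)/(2·3.2·13.9) = -15.59/88.96 ≈ -0.175247  ⇒  A ≈ 100.093°
cos(B) = (a² + c² − b²)/(2ac) = (219.04 + 193.21 − 10.24)/(2·14.8·13.9) = 402.01/411.44 ≈ 0.97708  ⇒  B ≈ 12.2906°
cos(C) = (a² + b² − c²)/(2ab) = (219.04 + 10.24 − 193.21)/(2·14.8·3.2) = 36.07/94.72 ≈ 0.380807  ⇒  C ≈ 67.6163°
Check: A + B + C ≈ 180°

A = 100.1°, B = 12.29°, C = 67.62°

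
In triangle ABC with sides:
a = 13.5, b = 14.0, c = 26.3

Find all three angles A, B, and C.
Law of cosines for each angle (a² = 182.25, b² = 196, c² = 691.69):
cos(A) = (b² + c² − a²)/(2bc) = (196 + 691.69 − 182.25)/(2·14.0·26.3) = 705.44/736.4 ≈ 0.957958  ⇒  A ≈ 16.673°
cos(B) = (a² + c² − b²)/(2ac) = (182.25 + 691.69 − 196)/(2·13.5·26.3) = 677.94/710.1 ≈ 0.954711  ⇒  B ≈ 17.3097°
cos(C) = (a² + b² − c²)/(2ab) = (182.25 + 196 − 691.69)/(2·13.5·14.0) = -313.44/378 ≈ -0.829206  ⇒  C ≈ 146.017°
Check: A + B + C ≈ 180°

A = 16.67°, B = 17.31°, C = 146°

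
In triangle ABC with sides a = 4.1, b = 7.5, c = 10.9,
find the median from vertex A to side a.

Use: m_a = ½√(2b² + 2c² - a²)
m_a = ½√(2·7.5² + 2·10.9² − 4.1²) = ½√(2·56.25 + 2·118.81 − 16.81) = ½√(112.5 + 237.62 − 16.81) = ½√333.31
√333.31 ≈ 18.2568, so m_a ≈ 9.12839

m_a = 9.128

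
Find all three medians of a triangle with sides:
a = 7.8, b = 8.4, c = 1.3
Median formula: m_a = ½√(2b² + 2c² − a²) (and cyclically). a² = 60.84, b² = 70.56, c² = 1.69.
m_a = ½√(2·70.56 + 2·1.69 − 60.84) = ½√83.66 ≈ ½·9.14658 ≈ 4.57329
m_b = ½√(2·60.84 + 2·1.69 − 70.56) = ½√54.5 ≈ ½·7.38241 ≈ 3.69121
m_c = ½√(2·60.84 + 2·70.56 − 1.69) = ½√261.11 ≈ ½·16.1589 ≈ 8.07945

m_a = 4.573, m_b = 3.691, m_c = 8.079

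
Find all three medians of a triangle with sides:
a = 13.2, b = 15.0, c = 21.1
Median formula: m_a = ½√(2b² + 2c² − a²) (and cyclically). a² = 174.24, b² = 225, c² = 445.21.
m_a = ½√(2·225 + 2·445.21 − 174.24) = ½√1166.18 ≈ ½·34.1494 ≈ 17.0747
m_b = ½√(2·174.24 + 2·445.21 − 225) = ½√1013.9 ≈ ½·31.8418 ≈ 15.9209
m_c = ½√(2·174.24 + 2·225 − 445.21) = ½√353.27 ≈ ½·18.7955 ≈ 9.39774

m_a = 17.07, m_b = 15.92, m_c = 9.398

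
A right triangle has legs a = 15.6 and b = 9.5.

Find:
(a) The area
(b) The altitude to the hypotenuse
(a) The legs are perpendicular, so Area = ½·a·b = ½·15.6·9.5 = ½·148.2 = 74.1
(b) Hypotenuse c = √(a² + b²) = √(243.36 + 90.25) = √333.61 ≈ 18.265
    Area = ½·c·h_c  ⇒  h_c = 2·Area/c = 148.2/18.265 ≈ 8.11388

Area = 74.1, h_c = 8.114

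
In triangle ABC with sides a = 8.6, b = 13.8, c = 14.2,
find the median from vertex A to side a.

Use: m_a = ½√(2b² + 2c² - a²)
m_a = ½√(2·13.8² + 2·14.2² − 8.6²) = ½√(2·190.44 + 2·201.64 − 73.96) = ½√(380.88 + 403.28 − 73.96) = ½√710.2
√710.2 ≈ 26.6496, so m_a ≈ 13.3248

m_a = 13.32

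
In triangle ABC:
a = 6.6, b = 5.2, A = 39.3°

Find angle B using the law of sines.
a/sin(A) = b/sin(B)  ⇒  sin(B) = b·sin(A)/a = 5.2·sin(39.3°)/6.6
sin(39.3°) ≈ 0.633381
sin(B) ≈ 5.2·0.633381/6.6 ≈ 3.29358/6.6 ≈ 0.499027
B = arcsin(0.499027) ≈ 29.9357°
(Since b ≤ a we need B ≤ A, so the obtuse alternative 180° − 29.9357° ≈ 150.064° is rejected.)

B = 29.94°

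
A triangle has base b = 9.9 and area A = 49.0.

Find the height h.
A = ½·b·h  ⇒  h = 2A/b = 2·49.0/9.9 = 98/9.9 ≈ 9.89899

h = 9.899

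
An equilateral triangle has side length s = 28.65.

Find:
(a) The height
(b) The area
(a) The height splits the triangle into two 30-60-90 halves: h = s·√3/2 = 28.65·1.73205/2 ≈ 49.6233/2 ≈ 24.8116
(b) Area = (√3/4)·s² = (√3/4)·28.65² = (√3/4)·820.8225 ≈ 0.433013·820.8225 ≈ 355.427

Height = 24.81, Area = 355.4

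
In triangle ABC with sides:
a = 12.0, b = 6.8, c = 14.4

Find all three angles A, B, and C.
Law of cosines for each angle (a² = 144, b² = 46.24, c² = 207.36):
cos(A) = (b² + c² − a²)/(2bc) = (46.24 + 207.36 − 144)/(2·6.8·14.4) = 109.6/195.84 ≈ 0.559641  ⇒  A ≈ 55.9691°
cos(B) = (a² + c² − b²)/(2ac) = (144 + 207.36 − 46.24)/(2·12.0·14.4) = 305.12/345.6 ≈ 0.88287  ⇒  B ≈ 28.0094°
cos(C) = (a² + b² − c²)/(2ab) = (144 + 46.24 − 207.36)/(2·12.0·6.8) = -17.12/163.2 ≈ -0.104902  ⇒  C ≈ 96.0215°
Check: A + B + C ≈ 180°

A = 55.97°, B = 28.01°, C = 96.02°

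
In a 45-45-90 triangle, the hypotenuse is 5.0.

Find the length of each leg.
In a 45-45-90 triangle hypotenuse = leg·√2, so leg = hypotenuse/√2.
Leg = 5.0/√2 ≈ 5.0/1.41421 ≈ 3.53553

Each leg = 3.536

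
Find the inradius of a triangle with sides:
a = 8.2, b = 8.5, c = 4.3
r = Area/s where s is the semi-perimeter.
s = (8.2 + 8.5 + 4.3)/2 = 21/2 = 10.5
Area = √(s(s−a)(s−b)(s−c)) = √(10.5·2.3·2·6.2) ≈ √299.46 ≈ 17.3049
r ≈ 17.3049/10.5 ≈ 1.64809

r = 1.648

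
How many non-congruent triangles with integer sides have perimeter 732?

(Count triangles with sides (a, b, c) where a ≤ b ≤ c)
Let a ≤ b ≤ c with a + b + c = 732. The only binding inequality is a + b > c, i.e. 732 − c > c, so c < 732/2; and c ≥ 732/3 since c is the largest side.
So 244 ≤ c ≤ 365. For each c, b runs from ⌈(732 − c)/2⌉ up to c (then a = 732 − b − c satisfies 1 ≤ a ≤ b automatically), giving c − ⌈(732 − c)/2⌉ + 1 choices.
Summing over c: 1 + 2 + 4 + 5 + … + 181 + 182  (122 terms, c = 244, …, 365) = 11163
Check (closed form: nearest integer to p²/48 for even p, (p+3)²/48 for odd p): 732²/48 = 535824/48 ≈ 11163.00 → 11163

11163 triangles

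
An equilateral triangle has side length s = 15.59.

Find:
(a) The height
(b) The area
(a) The height splits the triangle into two 30-60-90 halves: h = s·√3/2 = 15.59·1.73205/2 ≈ 27.0027/2 ≈ 13.5013
(b) Area = (√3/4)·s² = (√3/4)·15.59² = (√3/4)·243.0481 ≈ 0.433013·243.0481 ≈ 105.243

Height = 13.5, Area = 105.2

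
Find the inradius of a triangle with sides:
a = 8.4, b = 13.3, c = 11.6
r = Area/s where s is the semi-perimeter.
s = (8.4 + 13.3 + 11.6)/2 = 33.3/2 = 16.65
Area = √(s(s−a)(s−b)(s−c)) = √(16.65·8.25·3.35·5.05) ≈ √2323.83 ≈ 48.2061
r ≈ 48.2061/16.65 ≈ 2.89526

r = 2.895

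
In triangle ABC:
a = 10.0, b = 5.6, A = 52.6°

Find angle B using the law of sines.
a/sin(A) = b/sin(B)  ⇒  sin(B) = b·sin(A)/a = 5.6·sin(52.6°)/10.0
sin(52.6°) ≈ 0.794415
sin(B) ≈ 5.6·0.794415/10.0 ≈ 4.44872/10.0 ≈ 0.444872
B = arcsin(0.444872) ≈ 26.4152°
(Since b ≤ a we need B ≤ A, so the obtuse alternative 180° − 26.4152° ≈ 153.585° is rejected.)

B = 26.42°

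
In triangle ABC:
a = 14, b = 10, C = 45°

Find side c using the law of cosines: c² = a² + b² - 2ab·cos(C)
c² = 14² + 10² − 2·14·10·cos(45°)
cos(45°) ≈ 0.707107
c² ≈ 196 + 100 − 280·(0.707107) ≈ 296 − 197.99 ≈ 98.0101
c ≈ √98.0101 ≈ 9.90001

c = 9.9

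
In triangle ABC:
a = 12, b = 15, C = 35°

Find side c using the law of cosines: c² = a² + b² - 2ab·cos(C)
c² = 12² + 15² − 2·12·15·cos(35°)
cos(35°) ≈ 0.819152
c² ≈ 144 + 225 − 360·(0.819152) ≈ 369 − 294.895 ≈ 74.1053
c ≈ √74.1053 ≈ 8.60844

c = 8.608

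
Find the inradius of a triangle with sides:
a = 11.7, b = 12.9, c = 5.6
r = Area/s where s is the semi-perimeter.
s = (11.7 + 12.9 + 5.6)/2 = 30.2/2 = 15.1
Area = √(s(s−a)(s−b)(s−c)) = √(15.1·3.4·2.2·9.5) ≈ √1073.01 ≈ 32.7568
r ≈ 32.7568/15.1 ≈ 2.16932

r = 2.169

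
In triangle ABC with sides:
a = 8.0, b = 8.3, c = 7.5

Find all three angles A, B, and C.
Law of cosines for each angle (a² = 64, b² = 68.89, c² = 56.25):
cos(A) = (b² + c² − a²)/(2bc) = (68.89 + 56.25 − 64)/(2·8.3·7.5) = 61.14/124.5 ≈ 0.491084  ⇒  A ≈ 60.5881°
cos(B) = (a² + c² − b²)/(2ac) = (64 + 56.25 − 68.89)/(2·8.0·7.5) = 51.36/120 ≈ 0.428  ⇒  B ≈ 64.6593°
cos(C) = (a² + b² − c²)/(2ab) = (64 + 68.89 − 56.25)/(2·8.0·8.3) = 76.64/132.8 ≈ 0.577108  ⇒  C ≈ 54.7526°
Check: A + B + C ≈ 180°

A = 60.59°, B = 64.66°, C = 54.75°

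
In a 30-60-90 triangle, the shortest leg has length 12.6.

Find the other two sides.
In a 30-60-90 triangle the sides are in ratio 1 : √3 : 2 (short leg : long leg : hypotenuse).
Long leg = 12.6·√3 ≈ 12.6·1.73205 ≈ 21.8238
Hypotenuse = 2·12.6 = 25.2

Long leg = 12.6√3 = 21.82, Hypotenuse = 25.2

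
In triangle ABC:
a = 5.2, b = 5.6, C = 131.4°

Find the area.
Two sides and the included angle (SAS): A = ½·a·b·sin(C) = ½·5.2·5.6·sin(131.4°)
sin(131.4°) ≈ 0.750111
A ≈ ½·29.12·0.750111 = 14.56·0.750111 ≈ 10.9216

Area = 10.92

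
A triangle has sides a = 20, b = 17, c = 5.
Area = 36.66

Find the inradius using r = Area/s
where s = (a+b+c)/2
s = (20 + 17 + 5)/2 = 42/2 = 21
r = Area/s = 36.66/21 ≈ 1.74571

r = 1.746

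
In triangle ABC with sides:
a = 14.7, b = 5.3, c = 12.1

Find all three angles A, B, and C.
Law of cosines for each angle (a² = 216.09, b² = 28.09, c² = 146.41):
cos(A) = (b² + c² − a²)/(2bc) = (28.09 + 146.41 − 216.09)/(2·5.3·12.1) = -41.59/128.26 ≈ -0.324263  ⇒  A ≈ 108.921°
cos(B) = (a² + c² − b²)/(2ac) = (216.09 + 146.41 − 28.09)/(2·14.7·12.1) = 334.41/355.74 ≈ 0.94004  ⇒  B ≈ 19.9416°
cos(C) = (a² + b² − c²)/(2ab) = (216.09 + 28.09 − 146.41)/(2·14.7·5.3) = 97.77/155.82 ≈ 0.627455  ⇒  C ≈ 51.1374°
Check: A + B + C ≈ 180°

A = 108.9°, B = 19.94°, C = 51.14°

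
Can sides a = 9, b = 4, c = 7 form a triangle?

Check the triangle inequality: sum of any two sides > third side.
a + b vs c: 9 + 4 = 13 > 7  ✓
a + c vs b: 9 + 7 = 16 > 4  ✓
b + c vs a: 4 + 7 = 11 > 9  ✓

Yes, triangle inequality satisfied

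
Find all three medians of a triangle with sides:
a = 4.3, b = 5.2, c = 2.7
Median formula: m_a = ½√(2b² + 2c² − a²) (and cyclically). a² = 18.49, b² = 27.04, c² = 7.29.
m_a = ½√(2·27.04 + 2·7.29 − 18.49) = ½√50.17 ≈ ½·7.08308 ≈ 3.54154
m_b = ½√(2·18.49 + 2·7.29 − 27.04) = ½√24.52 ≈ ½·4.95177 ≈ 2.47588
m_c = ½√(2·18.49 + 2·27.04 − 7.29) = ½√83.77 ≈ ½·9.1526 ≈ 4.5763

m_a = 3.542, m_b = 2.476, m_c = 4.576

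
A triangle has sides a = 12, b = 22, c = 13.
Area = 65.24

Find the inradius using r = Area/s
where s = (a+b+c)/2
s = (12 + 22 + 13)/2 = 47/2 = 23.5
r = Area/s = 65.24/23.5 ≈ 2.77617

r = 2.776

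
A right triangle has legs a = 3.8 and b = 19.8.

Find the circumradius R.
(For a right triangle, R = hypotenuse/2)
Hypotenuse c = √(a² + b²) = √(14.44 + 392.04) = √406.48 ≈ 20.1613
R = c/2 ≈ 20.1613/2 ≈ 10.0807

R = 10.08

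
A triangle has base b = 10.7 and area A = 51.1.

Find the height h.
A = ½·b·h  ⇒  h = 2A/b = 2·51.1/10.7 = 102.2/10.7 ≈ 9.5514

h = 9.551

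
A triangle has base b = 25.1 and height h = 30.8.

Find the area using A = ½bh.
A = ½·b·h = ½·25.1·30.8 = ½·773.08 = 386.54

Area = 386.54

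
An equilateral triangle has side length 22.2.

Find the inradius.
r = Area/s with s the semi-perimeter.
Area = (√3/4)·22.2² = (√3/4)·492.84 ≈ 0.433013·492.84 ≈ 213.406
s = 3·22.2/2 = 33.3
r ≈ 213.406/33.3 ≈ 6.40859
(Equivalently r = side/(2√3) = 22.2/3.4641 ≈ 6.40859.)

r = 6.409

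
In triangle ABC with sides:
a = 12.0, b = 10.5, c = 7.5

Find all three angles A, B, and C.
Law of cosines for each angle (a² = 144, b² = 110.25, c² = 56.25):
cos(A) = (b² + c² − a²)/(2bc) = (110.25 + 56.25 − 144)/(2·10.5·7.5) = 22.5/157.5 ≈ 0.142857  ⇒  A ≈ 81.7868°
cos(B) = (a² + c² − b²)/(2ac) = (144 + 56.25 − 110.25)/(2·12.0·7.5) = 90/180 ≈ 0.5  ⇒  B ≈ 60°
cos(C) = (a² + b² − c²)/(2ab) = (144 + 110.25 − 56.25)/(2·12.0·10.5) = 198/252 ≈ 0.785714  ⇒  C ≈ 38.2132°
Check: A + B + C ≈ 180°

A = 81.79°, B = 60°, C = 38.21°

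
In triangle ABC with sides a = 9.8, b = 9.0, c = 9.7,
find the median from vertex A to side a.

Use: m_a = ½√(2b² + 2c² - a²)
m_a = ½√(2·9.0² + 2·9.7² − 9.8²) = ½√(2·81 + 2·94.09 − 96.04) = ½√(162 + 188.18 − 96.04) = ½√254.14
√254.14 ≈ 15.9418, so m_a ≈ 7.97088

m_a = 7.971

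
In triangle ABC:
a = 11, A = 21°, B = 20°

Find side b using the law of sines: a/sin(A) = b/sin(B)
a/sin(A) = b/sin(B)  ⇒  b = a·sin(B)/sin(A) = 11·sin(20°)/sin(21°)
sin(20°) ≈ 0.34202, sin(21°) ≈ 0.358368
b ≈ 11·0.34202/0.358368 ≈ 3.76222/0.358368 ≈ 10.4982

b = 10.5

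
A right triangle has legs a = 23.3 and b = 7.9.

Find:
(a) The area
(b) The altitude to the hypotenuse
(a) The legs are perpendicular, so Area = ½·a·b = ½·23.3·7.9 = ½·184.07 = 92.035
(b) Hypotenuse c = √(a² + b²) = √(542.89 + 62.41) = √605.3 ≈ 24.6028
    Area = ½·c·h_c  ⇒  h_c = 2·Area/c = 184.07/24.6028 ≈ 7.48165

Area = 92.035, h_c = 7.482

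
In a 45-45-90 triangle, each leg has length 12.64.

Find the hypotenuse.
In a 45-45-90 triangle the sides are in ratio 1 : 1 : √2, so hypotenuse = leg·√2.
Hypotenuse = 12.64·√2 ≈ 12.64·1.41421 ≈ 17.8757

Hypotenuse = 12.64√2 = 17.88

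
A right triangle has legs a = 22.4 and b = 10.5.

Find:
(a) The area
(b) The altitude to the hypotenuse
(a) The legs are perpendicular, so Area = ½·a·b = ½·22.4·10.5 = ½·235.2 = 117.6
(b) Hypotenuse c = √(a² + b²) = √(501.76 + 110.25) = √612.01 ≈ 24.7388
    Area = ½·c·h_c  ⇒  h_c = 2·Area/c = 235.2/24.7388 ≈ 9.50732

Area = 117.6, h_c = 9.507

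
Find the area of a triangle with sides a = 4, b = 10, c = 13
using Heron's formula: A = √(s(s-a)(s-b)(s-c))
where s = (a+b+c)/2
s = (4 + 10 + 13)/2 = 27/2 = 13.5
s − a = 9.5, s − b = 3.5, s − c = 0.5
s(s−a)(s−b)(s−c) = 13.5·9.5·3.5·0.5 = 224.4375
Area = √224.4375 ≈ 14.9812

s = 13.5, Area = 14.98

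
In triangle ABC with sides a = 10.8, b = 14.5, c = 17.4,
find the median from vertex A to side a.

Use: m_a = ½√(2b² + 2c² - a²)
m_a = ½√(2·14.5² + 2·17.4² − 10.8²) = ½√(2·210.25 + 2·302.76 − 116.64) = ½√(420.5 + 605.52 − 116.64) = ½√909.38
√909.38 ≈ 30.1559, so m_a ≈ 15.078

m_a = 15.08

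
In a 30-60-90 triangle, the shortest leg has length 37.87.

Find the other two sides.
In a 30-60-90 triangle the sides are in ratio 1 : √3 : 2 (short leg : long leg : hypotenuse).
Long leg = 37.87·√3 ≈ 37.87·1.73205 ≈ 65.5928
Hypotenuse = 2·37.87 = 75.74

Long leg = 37.87√3 = 65.59, Hypotenuse = 75.74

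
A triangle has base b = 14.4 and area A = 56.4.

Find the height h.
A = ½·b·h  ⇒  h = 2A/b = 2·56.4/14.4 = 112.8/14.4 ≈ 7.83333

h = 7.833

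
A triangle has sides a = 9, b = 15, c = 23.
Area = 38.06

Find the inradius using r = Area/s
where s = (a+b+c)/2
s = (9 + 15 + 23)/2 = 47/2 = 23.5
r = Area/s = 38.06/23.5 ≈ 1.61957

r = 1.62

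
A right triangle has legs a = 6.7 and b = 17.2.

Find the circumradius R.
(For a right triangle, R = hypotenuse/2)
Hypotenuse c = √(a² + b²) = √(44.89 + 295.84) = √340.73 ≈ 18.4589
R = c/2 ≈ 18.4589/2 ≈ 9.22944

R = 9.229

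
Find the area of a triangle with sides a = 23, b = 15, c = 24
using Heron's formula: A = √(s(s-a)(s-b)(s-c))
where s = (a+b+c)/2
s = (23 + 15 + 24)/2 = 62/2 = 31
s − a = 8, s − b = 16, s − c = 7
s(s−a)(s−b)(s−c) = 31·8·16·7 = 27776
Area = √27776 ≈ 166.661

s = 31.0, Area = 166.7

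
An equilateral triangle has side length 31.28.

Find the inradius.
r = Area/s with s the semi-perimeter.
Area = (√3/4)·31.28² = (√3/4)·978.4384 ≈ 0.433013·978.4384 ≈ 423.676
s = 3·31.28/2 = 46.92
r ≈ 423.676/46.92 ≈ 9.02976
(Equivalently r = side/(2√3) = 31.28/3.4641 ≈ 9.02976.)

r = 9.03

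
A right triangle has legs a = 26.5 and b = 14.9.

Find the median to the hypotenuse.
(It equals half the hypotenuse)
Hypotenuse c = √(a² + b²) = √(702.25 + 222.01) = √924.26 ≈ 30.4016
Median to hypotenuse = c/2 ≈ 30.4016/2 ≈ 15.2008

Median = 15.2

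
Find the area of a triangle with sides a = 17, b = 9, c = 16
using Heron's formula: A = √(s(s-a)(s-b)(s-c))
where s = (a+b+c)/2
s = (17 + 9 + 16)/2 = 42/2 = 21
s − a = 4, s − b = 12, s − c = 5
s(s−a)(s−b)(s−c) = 21·4·12·5 = 5040
Area = √5040 ≈ 70.993

s = 21.0, Area = 70.99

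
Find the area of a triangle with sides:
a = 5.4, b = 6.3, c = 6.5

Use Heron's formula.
s = (5.4 + 6.3 + 6.5)/2 = 18.2/2 = 9.1
s − a = 3.7, s − b = 2.8, s − c = 2.6
s(s−a)(s−b)(s−c) = 9.1·3.7·2.8·2.6 ≈ 245.118
Area = √245.118 ≈ 15.6562

Area = 15.66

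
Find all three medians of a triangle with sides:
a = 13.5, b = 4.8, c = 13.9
Median formula: m_a = ½√(2b² + 2c² − a²) (and cyclically). a² = 182.25, b² = 23.04, c² = 193.21.
m_a = ½√(2·23.04 + 2·193.21 − 182.25) = ½√250.25 ≈ ½·15.8193 ≈ 7.90965
m_b = ½√(2·182.25 + 2·193.21 − 23.04) = ½√727.88 ≈ ½·26.9793 ≈ 13.4896
m_c = ½√(2·182.25 + 2·23.04 − 193.21) = ½√217.37 ≈ ½·14.7435 ≈ 7.37174

m_a = 7.91, m_b = 13.49, m_c = 7.372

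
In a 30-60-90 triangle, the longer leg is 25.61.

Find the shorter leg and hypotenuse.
In a 30-60-90 triangle the sides are in ratio 1 : √3 : 2, so short leg = long leg/√3 and hypotenuse = 2·(short leg).
Short leg = 25.61/√3 ≈ 25.61/1.73205 ≈ 14.7859
Hypotenuse = 2·14.7859 ≈ 29.5719

Short leg = 14.79, Hypotenuse = 29.57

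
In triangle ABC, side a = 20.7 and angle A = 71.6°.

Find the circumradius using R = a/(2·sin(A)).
R = a/(2·sin(A)) = 20.7/(2·sin(71.6°))
sin(71.6°) ≈ 0.948876
R ≈ 20.7/(2·0.948876) = 20.7/1.89775 ≈ 10.9076

R = 10.91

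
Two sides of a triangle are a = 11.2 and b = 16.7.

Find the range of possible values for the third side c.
Triangle inequality: |a − b| < c < a + b
|a − b| = |11.2 − 16.7| = 5.5
a + b = 11.2 + 16.7 = 27.9

5.5 < c < 27.9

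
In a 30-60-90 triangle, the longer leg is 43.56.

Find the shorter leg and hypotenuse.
In a 30-60-90 triangle the sides are in ratio 1 : √3 : 2, so short leg = long leg/√3 and hypotenuse = 2·(short leg).
Short leg = 43.56/√3 ≈ 43.56/1.73205 ≈ 25.1494
Hypotenuse = 2·25.1494 ≈ 50.2988

Short leg = 25.15, Hypotenuse = 50.3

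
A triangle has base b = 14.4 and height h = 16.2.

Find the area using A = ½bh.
A = ½·b·h = ½·14.4·16.2 = ½·233.28 = 116.64

Area = 116.64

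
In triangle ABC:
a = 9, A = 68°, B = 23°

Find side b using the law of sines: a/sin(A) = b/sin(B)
a/sin(A) = b/sin(B)  ⇒  b = a·sin(B)/sin(A) = 9·sin(23°)/sin(68°)
sin(23°) ≈ 0.390731, sin(68°) ≈ 0.927184
b ≈ 9·0.390731/0.927184 ≈ 3.51658/0.927184 ≈ 3.79275

b = 3.793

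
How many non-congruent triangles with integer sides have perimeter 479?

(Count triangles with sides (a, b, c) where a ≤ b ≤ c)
Let a ≤ b ≤ c with a + b + c = 479. The only binding inequality is a + b > c, i.e. 479 − c > c, so c < 479/2; and c ≥ 479/3 since c is the largest side.
So 160 ≤ c ≤ 239. For each c, b runs from ⌈(479 − c)/2⌉ up to c (then a = 479 − b − c satisfies 1 ≤ a ≤ b automatically), giving c − ⌈(479 − c)/2⌉ + 1 choices.
Summing over c: 1 + 3 + 4 + 6 + … + 118 + 120  (80 terms, c = 160, …, 239) = 4840
Check (closed form: nearest integer to p²/48 for even p, (p+3)²/48 for odd p): (479+3)²/48 = 482²/48 = 232324/48 ≈ 4840.08 → 4840

4840 triangles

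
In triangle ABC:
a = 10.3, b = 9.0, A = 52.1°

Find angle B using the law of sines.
a/sin(A) = b/sin(B)  ⇒  sin(B) = b·sin(A)/a = 9.0·sin(52.1°)/10.3
sin(52.1°) ≈ 0.789084
sin(B) ≈ 9.0·0.789084/10.3 ≈ 7.10176/10.3 ≈ 0.689491
B = arcsin(0.689491) ≈ 43.5898°
(Since b ≤ a we need B ≤ A, so the obtuse alternative 180° − 43.5898° ≈ 136.41° is rejected.)

B = 43.59°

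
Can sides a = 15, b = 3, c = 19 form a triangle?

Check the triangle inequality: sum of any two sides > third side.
a + b vs c: 15 + 3 = 18 ≤ 19  ✗
a + c vs b: 15 + 19 = 34 > 3  ✓
b + c vs a: 3 + 19 = 22 > 15  ✓

No: 15 + 3 = 18 is not > 19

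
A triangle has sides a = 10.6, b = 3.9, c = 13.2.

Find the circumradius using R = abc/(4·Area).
First find the area with Heron's formula.
s = (10.6 + 3.9 + 13.2)/2 = 13.85
Area = √(s(s−a)(s−b)(s−c)) = √(13.85·3.25·9.95·0.65) ≈ √291.118 ≈ 17.0622
abc = 10.6·3.9·13.2 = 545.688
R = abc/(4·Area) ≈ 545.688/(4·17.0622) = 545.688/68.2488 ≈ 7.99557

R = 7.996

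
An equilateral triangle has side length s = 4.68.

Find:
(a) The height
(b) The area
(a) The height splits the triangle into two 30-60-90 halves: h = s·√3/2 = 4.68·1.73205/2 ≈ 8.106/2 ≈ 4.053
(b) Area = (√3/4)·s² = (√3/4)·4.68² = (√3/4)·21.9024 ≈ 0.433013·21.9024 ≈ 9.48402

Height = 4.053, Area = 9.484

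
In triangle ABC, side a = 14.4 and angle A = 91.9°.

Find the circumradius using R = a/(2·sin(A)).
R = a/(2·sin(A)) = 14.4/(2·sin(91.9°))
sin(91.9°) ≈ 0.99945
R ≈ 14.4/(2·0.99945) = 14.4/1.9989 ≈ 7.20396

R = 7.204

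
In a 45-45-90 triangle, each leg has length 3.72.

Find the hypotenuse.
In a 45-45-90 triangle the sides are in ratio 1 : 1 : √2, so hypotenuse = leg·√2.
Hypotenuse = 3.72·√2 ≈ 3.72·1.41421 ≈ 5.26087

Hypotenuse = 3.72√2 = 5.261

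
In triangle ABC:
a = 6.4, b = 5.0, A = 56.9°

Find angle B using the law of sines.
a/sin(A) = b/sin(B)  ⇒  sin(B) = b·sin(A)/a = 5.0·sin(56.9°)/6.4
sin(56.9°) ≈ 0.837719
sin(B) ≈ 5.0·0.837719/6.4 ≈ 4.18859/6.4 ≈ 0.654468
B = arcsin(0.654468) ≈ 40.8793°
(Since b ≤ a we need B ≤ A, so the obtuse alternative 180° − 40.8793° ≈ 139.121° is rejected.)

B = 40.88°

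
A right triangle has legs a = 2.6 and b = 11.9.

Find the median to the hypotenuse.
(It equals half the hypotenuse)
Hypotenuse c = √(a² + b²) = √(6.76 + 141.61) = √148.37 ≈ 12.1807
Median to hypotenuse = c/2 ≈ 12.1807/2 ≈ 6.09036

Median = 6.09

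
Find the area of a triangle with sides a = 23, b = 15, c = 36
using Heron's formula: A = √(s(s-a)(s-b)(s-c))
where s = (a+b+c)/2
s = (23 + 15 + 36)/2 = 74/2 = 37
s − a = 14, s − b = 22, s − c = 1
s(s−a)(s−b)(s−c) = 37·14·22·1 = 11396
Area = √11396 ≈ 106.752

s = 37.0, Area = 106.8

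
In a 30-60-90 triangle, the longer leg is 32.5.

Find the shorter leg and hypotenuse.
In a 30-60-90 triangle the sides are in ratio 1 : √3 : 2, so short leg = long leg/√3 and hypotenuse = 2·(short leg).
Short leg = 32.5/√3 ≈ 32.5/1.73205 ≈ 18.7639
Hypotenuse = 2·18.7639 ≈ 37.5278

Short leg = 18.76, Hypotenuse = 37.53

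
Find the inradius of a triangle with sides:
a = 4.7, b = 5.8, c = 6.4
r = Area/s where s is the semi-perimeter.
s = (4.7 + 5.8 + 6.4)/2 = 16.9/2 = 8.45
Area = √(s(s−a)(s−b)(s−c)) = √(8.45·3.75·2.65·2.05) ≈ √172.142 ≈ 13.1203
r ≈ 13.1203/8.45 ≈ 1.5527

r = 1.553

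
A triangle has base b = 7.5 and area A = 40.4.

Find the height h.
A = ½·b·h  ⇒  h = 2A/b = 2·40.4/7.5 = 80.8/7.5 ≈ 10.7733

h = 10.77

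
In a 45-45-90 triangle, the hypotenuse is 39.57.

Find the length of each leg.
In a 45-45-90 triangle hypotenuse = leg·√2, so leg = hypotenuse/√2.
Leg = 39.57/√2 ≈ 39.57/1.41421 ≈ 27.9802

Each leg = 27.98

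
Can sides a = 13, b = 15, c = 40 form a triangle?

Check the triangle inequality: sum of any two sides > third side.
a + b vs c: 13 + 15 = 28 ≤ 40  ✗
a + c vs b: 13 + 40 = 53 > 15  ✓
b + c vs a: 15 + 40 = 55 > 13  ✓

No: 13 + 15 = 28 is not > 40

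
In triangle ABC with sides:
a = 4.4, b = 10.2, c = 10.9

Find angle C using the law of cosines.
c² = a² + b² − 2ab·cos(C)  ⇒  cos(C) = (a² + b² − c²)/(2ab)
cos(C) = (4.4² + 10.2² − 10.9²)/(2·4.4·10.2) = (19.36 + 104.04 − 118.81)/89.76 = 4.59/89.76 ≈ 0.0511364
C = arccos(0.0511364) ≈ 87.0688°

C = 87.07°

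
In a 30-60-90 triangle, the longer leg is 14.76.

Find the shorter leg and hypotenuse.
In a 30-60-90 triangle the sides are in ratio 1 : √3 : 2, so short leg = long leg/√3 and hypotenuse = 2·(short leg).
Short leg = 14.76/√3 ≈ 14.76/1.73205 ≈ 8.52169
Hypotenuse = 2·8.52169 ≈ 17.0434

Short leg = 8.522, Hypotenuse = 17.04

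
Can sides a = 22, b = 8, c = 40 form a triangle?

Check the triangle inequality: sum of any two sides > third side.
a + b vs c: 22 + 8 = 30 ≤ 40  ✗
a + c vs b: 22 + 40 = 62 > 8  ✓
b + c vs a: 8 + 40 = 48 > 22  ✓

No: 22 + 8 = 30 is not > 40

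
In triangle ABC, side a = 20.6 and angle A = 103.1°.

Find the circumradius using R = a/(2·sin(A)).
R = a/(2·sin(A)) = 20.6/(2·sin(103.1°))
sin(103.1°) ≈ 0.973976
R ≈ 20.6/(2·0.973976) = 20.6/1.94795 ≈ 10.5752

R = 10.58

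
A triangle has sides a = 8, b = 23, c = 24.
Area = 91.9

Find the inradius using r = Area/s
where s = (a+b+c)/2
s = (8 + 23 + 24)/2 = 55/2 = 27.5
r = Area/s = 91.9/27.5 ≈ 3.34182

r = 3.342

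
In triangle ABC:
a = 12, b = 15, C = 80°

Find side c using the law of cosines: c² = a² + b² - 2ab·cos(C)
c² = 12² + 15² − 2·12·15·cos(80°)
cos(80°) ≈ 0.173648
c² ≈ 144 + 225 − 360·(0.173648) ≈ 369 − 62.5133 ≈ 306.487
c ≈ √306.487 ≈ 17.5068

c = 17.51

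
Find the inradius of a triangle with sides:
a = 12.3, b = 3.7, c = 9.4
r = Area/s where s is the semi-perimeter.
s = (12.3 + 3.7 + 9.4)/2 = 25.4/2 = 12.7
Area = √(s(s−a)(s−b)(s−c)) = √(12.7·0.4·9·3.3) ≈ √150.876 ≈ 12.2832
r ≈ 12.2832/12.7 ≈ 0.967178

r = 0.9672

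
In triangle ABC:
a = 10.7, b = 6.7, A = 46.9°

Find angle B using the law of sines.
a/sin(A) = b/sin(B)  ⇒  sin(B) = b·sin(A)/a = 6.7·sin(46.9°)/10.7
sin(46.9°) ≈ 0.730162
sin(B) ≈ 6.7·0.730162/10.7 ≈ 4.89209/10.7 ≈ 0.457204
B = arcsin(0.457204) ≈ 27.2069°
(Since b ≤ a we need B ≤ A, so the obtuse alternative 180° − 27.2069° ≈ 152.793° is rejected.)

B = 27.21°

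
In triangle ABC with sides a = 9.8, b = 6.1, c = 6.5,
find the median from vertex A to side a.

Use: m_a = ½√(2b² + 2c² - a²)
m_a = ½√(2·6.1² + 2·6.5² − 9.8²) = ½√(2·37.21 + 2·42.25 − 96.04) = ½√(74.42 + 84.5 − 96.04) = ½√62.88
√62.88 ≈ 7.92969, so m_a ≈ 3.96485

m_a = 3.965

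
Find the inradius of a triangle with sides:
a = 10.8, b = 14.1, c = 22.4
r = Area/s where s is the semi-perimeter.
s = (10.8 + 14.1 + 22.4)/2 = 47.3/2 = 23.65
Area = √(s(s−a)(s−b)(s−c)) = √(23.65·12.85·9.55·1.25) ≈ √3627.84 ≈ 60.2315
r ≈ 60.2315/23.65 ≈ 2.54679

r = 2.547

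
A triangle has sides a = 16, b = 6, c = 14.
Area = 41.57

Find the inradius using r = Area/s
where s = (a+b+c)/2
s = (16 + 6 + 14)/2 = 36/2 = 18
r = Area/s = 41.57/18 ≈ 2.30944

r = 2.309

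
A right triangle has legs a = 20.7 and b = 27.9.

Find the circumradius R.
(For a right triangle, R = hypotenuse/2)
Hypotenuse c = √(a² + b²) = √(428.49 + 778.41) = √1206.9 ≈ 34.7405
R = c/2 ≈ 34.7405/2 ≈ 17.3702

R = 17.37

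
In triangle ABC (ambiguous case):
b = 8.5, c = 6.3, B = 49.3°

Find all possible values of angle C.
b/sin(B) = c/sin(C)  ⇒  sin(C) = c·sin(B)/b = 6.3·sin(49.3°)/8.5
sin(49.3°) ≈ 0.758134
sin(C) ≈ 6.3·0.758134/8.5 ≈ 4.77625/8.5 ≈ 0.561911
Candidate 1: C₁ = arcsin(0.561911) ≈ 34.1881°  →  A = 180° − 49.3° − 34.1881° ≈ 96.5119° > 0, valid
Candidate 2: C₂ = 180° − C₁ ≈ 145.812°  →  A = 180° − 49.3° − 145.812° ≈ -15.1119° ≤ 0, not a valid triangle

C = 34.19° (one solution)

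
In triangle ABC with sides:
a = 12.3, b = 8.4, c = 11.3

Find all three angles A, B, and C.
Law of cosines for each angle (a² = 151.29, b² = 70.56, c² = 127.69):
cos(A) = (b² + c² − a²)/(2bc) = (70.56 + 127.69 − 151.29)/(2·8.4·11.3) = 46.96/189.84 ≈ 0.247366  ⇒  A ≈ 75.6783°
cos(B) = (a² + c² − b²)/(2ac) = (151.29 + 127.69 − 70.56)/(2·12.3·11.3) = 208.42/277.98 ≈ 0.749766  ⇒  B ≈ 41.4299°
cos(C) = (a² + b² − c²)/(2ab) = (151.29 + 70.56 − 127.69)/(2·12.3·8.4) = 94.16/206.64 ≈ 0.455672  ⇒  C ≈ 62.8918°
Check: A + B + C ≈ 180°

A = 75.68°, B = 41.43°, C = 62.89°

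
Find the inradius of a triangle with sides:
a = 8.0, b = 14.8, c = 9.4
r = Area/s where s is the semi-perimeter.
s = (8.0 + 14.8 + 9.4)/2 = 32.2/2 = 16.1
Area = √(s(s−a)(s−b)(s−c)) = √(16.1·8.1·1.3·6.7) ≈ √1135.87 ≈ 33.7027
r ≈ 33.7027/16.1 ≈ 2.09333

r = 2.093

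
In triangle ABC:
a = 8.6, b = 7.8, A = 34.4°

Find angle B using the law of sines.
a/sin(A) = b/sin(B)  ⇒  sin(B) = b·sin(A)/a = 7.8·sin(34.4°)/8.6
sin(34.4°) ≈ 0.564967
sin(B) ≈ 7.8·0.564967/8.6 ≈ 4.40674/8.6 ≈ 0.512412
B = arcsin(0.512412) ≈ 30.8246°
(Since b ≤ a we need B ≤ A, so the obtuse alternative 180° − 30.8246° ≈ 149.175° is rejected.)

B = 30.82°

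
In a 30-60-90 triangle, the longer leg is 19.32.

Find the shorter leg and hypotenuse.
In a 30-60-90 triangle the sides are in ratio 1 : √3 : 2, so short leg = long leg/√3 and hypotenuse = 2·(short leg).
Short leg = 19.32/√3 ≈ 19.32/1.73205 ≈ 11.1544
Hypotenuse = 2·11.1544 ≈ 22.3088

Short leg = 11.15, Hypotenuse = 22.31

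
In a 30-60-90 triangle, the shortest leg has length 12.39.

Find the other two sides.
In a 30-60-90 triangle the sides are in ratio 1 : √3 : 2 (short leg : long leg : hypotenuse).
Long leg = 12.39·√3 ≈ 12.39·1.73205 ≈ 21.4601
Hypotenuse = 2·12.39 = 24.78

Long leg = 12.39√3 = 21.46, Hypotenuse = 24.78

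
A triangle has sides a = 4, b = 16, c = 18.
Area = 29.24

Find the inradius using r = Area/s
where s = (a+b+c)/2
s = (4 + 16 + 18)/2 = 38/2 = 19
r = Area/s = 29.24/19 ≈ 1.53895

r = 1.539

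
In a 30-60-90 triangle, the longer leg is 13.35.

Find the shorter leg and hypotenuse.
In a 30-60-90 triangle the sides are in ratio 1 : √3 : 2, so short leg = long leg/√3 and hypotenuse = 2·(short leg).
Short leg = 13.35/√3 ≈ 13.35/1.73205 ≈ 7.70763
Hypotenuse = 2·7.70763 ≈ 15.4153

Short leg = 7.708, Hypotenuse = 15.42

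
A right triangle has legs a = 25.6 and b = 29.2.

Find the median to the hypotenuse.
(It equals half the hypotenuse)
Hypotenuse c = √(a² + b²) = √(655.36 + 852.64) = √1508 ≈ 38.833
Median to hypotenuse = c/2 ≈ 38.833/2 ≈ 19.4165

Median = 19.42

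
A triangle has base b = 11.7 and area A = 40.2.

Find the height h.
A = ½·b·h  ⇒  h = 2A/b = 2·40.2/11.7 = 80.4/11.7 ≈ 6.87179

h = 6.872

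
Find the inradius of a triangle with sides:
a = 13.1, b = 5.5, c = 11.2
r = Area/s where s is the semi-perimeter.
s = (13.1 + 5.5 + 11.2)/2 = 29.8/2 = 14.9
Area = √(s(s−a)(s−b)(s−c)) = √(14.9·1.8·9.4·3.7) ≈ √932.8 ≈ 30.5418
r ≈ 30.5418/14.9 ≈ 2.04978

r = 2.05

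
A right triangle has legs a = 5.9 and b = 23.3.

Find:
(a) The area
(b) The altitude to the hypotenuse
(a) The legs are perpendicular, so Area = ½·a·b = ½·5.9·23.3 = ½·137.47 = 68.735
(b) Hypotenuse c = √(a² + b²) = √(34.81 + 542.89) = √577.7 ≈ 24.0354
    Area = ½·c·h_c  ⇒  h_c = 2·Area/c = 137.47/24.0354 ≈ 5.71948

Area = 68.735, h_c = 5.719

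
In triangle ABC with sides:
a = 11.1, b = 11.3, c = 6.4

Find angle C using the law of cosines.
c² = a² + b² − 2ab·cos(C)  ⇒  cos(C) = (a² + b² − c²)/(2ab)
cos(C) = (11.1² + 11.3² − 6.4²)/(2·11.1·11.3) = (123.21 + 127.69 − 40.96)/250.86 = 209.94/250.86 ≈ 0.836881
C = arccos(0.836881) ≈ 33.1878°

C = 33.19°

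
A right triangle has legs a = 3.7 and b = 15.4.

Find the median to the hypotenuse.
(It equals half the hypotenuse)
Hypotenuse c = √(a² + b²) = √(13.69 + 237.16) = √250.85 ≈ 15.8382
Median to hypotenuse = c/2 ≈ 15.8382/2 ≈ 7.91912

Median = 7.919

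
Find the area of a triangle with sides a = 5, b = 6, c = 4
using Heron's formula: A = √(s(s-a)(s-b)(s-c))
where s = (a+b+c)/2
s = (5 + 6 + 4)/2 = 15/2 = 7.5
s − a = 2.5, s − b = 1.5, s − c = 3.5
s(s−a)(s−b)(s−c) = 7.5·2.5·1.5·3.5 = 98.4375
Area = √98.4375 ≈ 9.92157

s = 7.5, Area = 9.922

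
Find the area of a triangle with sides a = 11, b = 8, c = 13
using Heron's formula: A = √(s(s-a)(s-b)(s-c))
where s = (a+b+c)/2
s = (11 + 8 + 13)/2 = 32/2 = 16
s − a = 5, s − b = 8, s − c = 3
s(s−a)(s−b)(s−c) = 16·5·8·3 = 1920
Area = √1920 ≈ 43.8178

s = 16.0, Area = 43.82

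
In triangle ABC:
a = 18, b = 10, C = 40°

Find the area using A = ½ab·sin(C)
A = ½·a·b·sin(C) = ½·18·10·sin(40°)
sin(40°) ≈ 0.642788
A ≈ ½·180·0.642788 = 90·0.642788 ≈ 57.8509

Area = 57.85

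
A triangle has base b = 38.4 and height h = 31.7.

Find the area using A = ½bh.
A = ½·b·h = ½·38.4·31.7 = ½·1217.28 = 608.64

Area = 608.64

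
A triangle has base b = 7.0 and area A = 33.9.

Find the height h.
A = ½·b·h  ⇒  h = 2A/b = 2·33.9/7.0 = 67.8/7.0 ≈ 9.68571

h = 9.686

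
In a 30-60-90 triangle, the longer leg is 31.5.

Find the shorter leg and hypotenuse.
In a 30-60-90 triangle the sides are in ratio 1 : √3 : 2, so short leg = long leg/√3 and hypotenuse = 2·(short leg).
Short leg = 31.5/√3 ≈ 31.5/1.73205 ≈ 18.1865
Hypotenuse = 2·18.1865 ≈ 36.3731

Short leg = 18.19, Hypotenuse = 36.37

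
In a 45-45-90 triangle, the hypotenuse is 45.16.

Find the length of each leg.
In a 45-45-90 triangle hypotenuse = leg·√2, so leg = hypotenuse/√2.
Leg = 45.16/√2 ≈ 45.16/1.41421 ≈ 31.9329

Each leg = 31.93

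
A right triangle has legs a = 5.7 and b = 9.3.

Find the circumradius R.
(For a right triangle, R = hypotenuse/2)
Hypotenuse c = √(a² + b²) = √(32.49 + 86.49) = √118.98 ≈ 10.9078
R = c/2 ≈ 10.9078/2 ≈ 5.4539

R = 5.454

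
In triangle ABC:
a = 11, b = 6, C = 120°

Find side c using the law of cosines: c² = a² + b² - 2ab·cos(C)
c² = 11² + 6² − 2·11·6·cos(120°)
cos(120°) ≈ -0.5
c² ≈ 121 + 36 − 132·(-0.5) ≈ 157 + 66 ≈ 223
c ≈ √223 ≈ 14.9332

c = 14.93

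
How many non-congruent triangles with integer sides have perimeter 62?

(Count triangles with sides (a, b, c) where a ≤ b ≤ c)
Let a ≤ b ≤ c with a + b + c = 62. The only binding inequality is a + b > c, i.e. 62 − c > c, so c < 62/2; and c ≥ 62/3 since c is the largest side.
So 21 ≤ c ≤ 30. For each c, b runs from ⌈(62 − c)/2⌉ up to c (then a = 62 − b − c satisfies 1 ≤ a ≤ b automatically), giving c − ⌈(62 − c)/2⌉ + 1 choices.
Summing over c: 1 + 3 + 4 + 6 + 7 + 9 + 10 + 12 + 13 + 15 = 80
Check (closed form: nearest integer to p²/48 for even p, (p+3)²/48 for odd p): 62²/48 = 3844/48 ≈ 80.08 → 80

80 triangles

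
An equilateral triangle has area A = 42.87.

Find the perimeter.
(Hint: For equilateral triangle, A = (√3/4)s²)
A = (√3/4)s²  ⇒  s² = 4A/√3 = 4·42.87/√3 = 171.48/1.73205 ≈ 99.004
s ≈ √99.004 ≈ 9.95008
Perimeter = 3s ≈ 3·9.95008 ≈ 29.8502

Perimeter = 29.85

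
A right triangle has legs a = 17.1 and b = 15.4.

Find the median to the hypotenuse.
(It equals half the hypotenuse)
Hypotenuse c = √(a² + b²) = √(292.41 + 237.16) = √529.57 ≈ 23.0124
Median to hypotenuse = c/2 ≈ 23.0124/2 ≈ 11.5062

Median = 11.51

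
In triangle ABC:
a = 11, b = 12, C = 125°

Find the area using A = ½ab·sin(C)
A = ½·a·b·sin(C) = ½·11·12·sin(125°)
sin(125°) ≈ 0.819152
A ≈ ½·132·0.819152 = 66·0.819152 ≈ 54.064

Area = 54.06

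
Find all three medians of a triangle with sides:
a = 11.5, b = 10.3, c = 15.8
Median formula: m_a = ½√(2b² + 2c² − a²) (and cyclically). a² = 132.25, b² = 106.09, c² = 249.64.
m_a = ½√(2·106.09 + 2·249.64 − 132.25) = ½√579.21 ≈ ½·24.0668 ≈ 12.0334
m_b = ½√(2·132.25 + 2·249.64 − 106.09) = ½√657.69 ≈ ½·25.6455 ≈ 12.8227
m_c = ½√(2·132.25 + 2·106.09 − 249.64) = ½√227.04 ≈ ½·15.0678 ≈ 7.53392

m_a = 12.03, m_b = 12.82, m_c = 7.534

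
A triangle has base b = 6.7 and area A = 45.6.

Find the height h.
A = ½·b·h  ⇒  h = 2A/b = 2·45.6/6.7 = 91.2/6.7 ≈ 13.6119

h = 13.61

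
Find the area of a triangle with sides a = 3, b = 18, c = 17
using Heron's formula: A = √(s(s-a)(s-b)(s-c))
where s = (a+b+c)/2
s = (3 + 18 + 17)/2 = 38/2 = 19
s − a = 16, s − b = 1, s − c = 2
s(s−a)(s−b)(s−c) = 19·16·1·2 = 608
Area = √608 ≈ 24.6577

s = 19.0, Area = 24.66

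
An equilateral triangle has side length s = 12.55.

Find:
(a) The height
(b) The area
(a) The height splits the triangle into two 30-60-90 halves: h = s·√3/2 = 12.55·1.73205/2 ≈ 21.7372/2 ≈ 10.8686
(b) Area = (√3/4)·s² = (√3/4)·12.55² = (√3/4)·157.5025 ≈ 0.433013·157.5025 ≈ 68.2006

Height = 10.87, Area = 68.2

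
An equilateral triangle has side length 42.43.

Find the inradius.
r = Area/s with s the semi-perimeter.
Area = (√3/4)·42.43² = (√3/4)·1800.3049 ≈ 0.433013·1800.3049 ≈ 779.555
s = 3·42.43/2 = 63.645
r ≈ 779.555/63.645 ≈ 12.2485
(Equivalently r = side/(2√3) = 42.43/3.4641 ≈ 12.2485.)

r = 12.25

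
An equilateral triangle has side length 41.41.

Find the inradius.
r = Area/s with s the semi-perimeter.
Area = (√3/4)·41.41² = (√3/4)·1714.7881 ≈ 0.433013·1714.7881 ≈ 742.525
s = 3·41.41/2 = 62.115
r ≈ 742.525/62.115 ≈ 11.954
(Equivalently r = side/(2√3) = 41.41/3.4641 ≈ 11.954.)

r = 11.95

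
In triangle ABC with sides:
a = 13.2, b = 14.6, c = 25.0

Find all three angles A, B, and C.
Law of cosines for each angle (a² = 174.24, b² = 213.16, c² = 625):
cos(A) = (b² + c² − a²)/(2bc) = (213.16 + 625 − 174.24)/(2·14.6·25.0) = 663.92/730 ≈ 0.909479  ⇒  A ≈ 24.5665°
cos(B) = (a² + c² − b²)/(2ac) = (174.24 + 625 − 213.16)/(2·13.2·25.0) = 586.08/660 ≈ 0.888  ⇒  B ≈ 27.377°
cos(C) = (a² + b² − c²)/(2ab) = (174.24 + 213.16 − 625)/(2·13.2·14.6) = -237.6/385.44 ≈ -0.616438  ⇒  C ≈ 128.057°
Check: A + B + C ≈ 180°

A = 24.57°, B = 27.38°, C = 128.1°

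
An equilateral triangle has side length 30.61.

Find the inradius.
r = Area/s with s the semi-perimeter.
Area = (√3/4)·30.61² = (√3/4)·936.9721 ≈ 0.433013·936.9721 ≈ 405.721
s = 3·30.61/2 = 45.915
r ≈ 405.721/45.915 ≈ 8.83635
(Equivalently r = side/(2√3) = 30.61/3.4641 ≈ 8.83635.)

r = 8.836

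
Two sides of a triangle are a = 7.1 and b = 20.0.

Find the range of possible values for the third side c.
Triangle inequality: |a − b| < c < a + b
|a − b| = |7.1 − 20.0| = 12.9
a + b = 7.1 + 20.0 = 27.1

12.9 < c < 27.1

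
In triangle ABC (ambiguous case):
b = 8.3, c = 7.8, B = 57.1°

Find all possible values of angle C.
b/sin(B) = c/sin(C)  ⇒  sin(C) = c·sin(B)/b = 7.8·sin(57.1°)/8.3
sin(57.1°) ≈ 0.83962
sin(C) ≈ 7.8·0.83962/8.3 ≈ 6.54903/8.3 ≈ 0.78904
Candidate 1: C₁ = arcsin(0.78904) ≈ 52.0959°  →  A = 180° − 57.1° − 52.0959° ≈ 70.8041° > 0, valid
Candidate 2: C₂ = 180° − C₁ ≈ 127.904°  →  A = 180° − 57.1° − 127.904° ≈ -5.0041° ≤ 0, not a valid triangle

C = 52.1° (one solution)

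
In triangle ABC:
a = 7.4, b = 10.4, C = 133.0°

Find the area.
Two sides and the included angle (SAS): A = ½·a·b·sin(C) = ½·7.4·10.4·sin(133.0°)
sin(133.0°) ≈ 0.731354
A ≈ ½·76.96·0.731354 = 38.48·0.731354 ≈ 28.1425

Area = 28.14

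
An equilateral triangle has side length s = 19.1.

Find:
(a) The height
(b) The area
(a) The height splits the triangle into two 30-60-90 halves: h = s·√3/2 = 19.1·1.73205/2 ≈ 33.0822/2 ≈ 16.5411
(b) Area = (√3/4)·s² = (√3/4)·19.1² = (√3/4)·364.81 ≈ 0.433013·364.81 ≈ 157.967

Height = 16.54, Area = 158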